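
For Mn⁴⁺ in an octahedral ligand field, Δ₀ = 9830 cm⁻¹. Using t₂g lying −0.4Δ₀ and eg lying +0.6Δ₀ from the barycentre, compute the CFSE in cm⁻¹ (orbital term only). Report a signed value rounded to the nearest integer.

-11796

Mn is in group 7, so Mn⁴⁺ is d³ (7 − 4 = 3).
For octahedral d³ the high- and low-spin configurations coincide.
Electron filling gives t₂g³ eg⁰.
The orbital stabilization is -1.2Δ₀ = -1.2 × 9830 = -11796 cm⁻¹.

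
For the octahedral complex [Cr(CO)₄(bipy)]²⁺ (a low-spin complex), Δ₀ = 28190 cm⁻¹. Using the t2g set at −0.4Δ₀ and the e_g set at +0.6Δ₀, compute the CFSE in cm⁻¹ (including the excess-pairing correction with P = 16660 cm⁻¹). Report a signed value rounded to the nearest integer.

Ligand charges: 4×(+0) from CO and 1×(+0) from bipy sum to +0; with overall charge +2, Cr is +2.
Group 6 minus oxidation state +2 gives a d⁴ configuration for Cr²⁺.
Configuration: t2g^4 e_g^0.
CFSE(orbital) = 4×(-0.4Δ₀) + 0×(0.6Δ₀) = -1.6Δ₀; with Δ₀ = 28190 cm⁻¹ that is -45104 cm⁻¹.
Relative to high-spin t2g^3 e_g^1 (0 paired), the low-spin configuration has 1 additional pair, contributing +1 × 16660 = +16660 cm⁻¹.
Overall CFSE = -45104 + 16660 = -28444 cm⁻¹.

-28444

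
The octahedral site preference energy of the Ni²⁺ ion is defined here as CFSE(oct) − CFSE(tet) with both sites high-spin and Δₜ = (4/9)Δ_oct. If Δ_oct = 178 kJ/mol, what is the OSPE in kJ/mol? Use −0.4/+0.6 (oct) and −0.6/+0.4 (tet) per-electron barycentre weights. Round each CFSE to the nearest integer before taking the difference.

Ni sits in group 10; removing 2 electrons leaves Ni²⁺ with 10 − 2 = 8 d electrons.
Octahedral (high-spin): t₂g⁶ eg², CFSE = 6(−0.4) + 2(+0.6) = -1.2Δ_oct = -1.2 × 178 = -214 kJ/mol.
Tetrahedral: e⁴ t₂⁴, CFSE = 4(−0.6) + 4(+0.4) = -0.8Δₜ = -0.8 × (4/9) × 178 = -63 kJ/mol.
OSPE = CFSE(oct) − CFSE(tet) = -214 − (-63) = -151 kJ/mol.

-151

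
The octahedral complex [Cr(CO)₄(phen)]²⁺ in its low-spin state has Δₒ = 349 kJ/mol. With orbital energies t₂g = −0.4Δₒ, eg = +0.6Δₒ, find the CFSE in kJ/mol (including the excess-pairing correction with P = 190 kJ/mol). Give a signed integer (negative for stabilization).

-368

Ligand charges: 4×(+0) from CO and 1×(+0) from phen sum to +0; with overall charge +2, Cr is +2.
Cr²⁺: group 6, so d-count = 6 − 2 = 4.
Electron filling gives t₂g⁴ eg⁰.
The orbital stabilization is -1.6Δₒ = -1.6 × 349 = -558 kJ/mol.
High-spin d⁴ would be t₂g³ eg¹ with 0 pairs; low-spin has 1, so 1 excess pair costs +1P = +190 kJ/mol.
Net CFSE = -558 + 190 = -368 kJ/mol.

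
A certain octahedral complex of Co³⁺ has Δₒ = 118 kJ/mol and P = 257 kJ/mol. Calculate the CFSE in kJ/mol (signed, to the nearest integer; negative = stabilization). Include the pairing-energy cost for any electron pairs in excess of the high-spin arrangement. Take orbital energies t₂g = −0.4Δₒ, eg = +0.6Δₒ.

Group 9 minus oxidation state +3 gives a d⁶ configuration for Co³⁺.
Here Δₒ < P (118 < 257), so the high-spin state is favoured.
Filling d⁶ accordingly: t₂g⁴ eg².
Orbital CFSE = -0.4Δₒ = -0.4 × 118 = -47 kJ/mol.
High-spin has no excess pairs, so no pairing correction applies.

-47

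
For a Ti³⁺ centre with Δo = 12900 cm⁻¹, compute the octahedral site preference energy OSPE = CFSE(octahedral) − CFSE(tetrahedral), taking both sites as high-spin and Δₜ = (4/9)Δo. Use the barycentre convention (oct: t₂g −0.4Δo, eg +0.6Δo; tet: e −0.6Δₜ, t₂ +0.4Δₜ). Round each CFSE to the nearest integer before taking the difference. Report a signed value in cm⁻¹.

Ti is in group 4, so Ti³⁺ is d¹ (4 − 3 = 1).
In an octahedral site d¹ (HS) is t₂g¹ eg⁰, giving CFSE(oct) = -0.4Δo = -5160 cm⁻¹.
Tetrahedral e¹ t₂⁰ gives -0.6Δₜ = -0.6 × (4/9) × 12900 = -3440 cm⁻¹.
OSPE = CFSE(oct) − CFSE(tet) = -5160 − (-3440) = -1720 cm⁻¹.

-1720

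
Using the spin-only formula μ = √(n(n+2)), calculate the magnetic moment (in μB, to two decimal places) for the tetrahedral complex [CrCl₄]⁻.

Each Cl⁻ contributes -1; 4 × (-1) = -4. With overall charge -1, Cr is in the +3 oxidation state.
Cr is in group 6, so Cr³⁺ is d³ (6 − 3 = 3).
Tetrahedral fields are weak (Δₜ ≈ 4/9 Δₒ), so electrons fill high-spin.
Configuration: e² t₂¹ → 3 unpaired electrons.
μ(spin-only) = √[3(3+2)] = √15 ≈ 3.87 μB.

3.87 μB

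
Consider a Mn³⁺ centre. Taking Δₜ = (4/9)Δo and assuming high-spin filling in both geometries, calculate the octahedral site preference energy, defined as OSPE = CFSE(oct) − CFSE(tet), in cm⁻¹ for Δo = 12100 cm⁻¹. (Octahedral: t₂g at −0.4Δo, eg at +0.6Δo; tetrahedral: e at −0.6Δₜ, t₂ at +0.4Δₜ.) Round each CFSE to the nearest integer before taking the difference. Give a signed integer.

Mn³⁺: group 7, so d-count = 7 − 3 = 4.
Octahedral high-spin t₂g³ eg¹: CFSE = -0.6 × 12100 = -7260 cm⁻¹.
In a tetrahedral site the filling is e² t₂²: CFSE(tet) = -0.4Δₜ = -0.4 × (4/9)(12100) = -2151 cm⁻¹.
OSPE = CFSE(oct) − CFSE(tet) = -7260 − (-2151) = -5109 cm⁻¹.

-5109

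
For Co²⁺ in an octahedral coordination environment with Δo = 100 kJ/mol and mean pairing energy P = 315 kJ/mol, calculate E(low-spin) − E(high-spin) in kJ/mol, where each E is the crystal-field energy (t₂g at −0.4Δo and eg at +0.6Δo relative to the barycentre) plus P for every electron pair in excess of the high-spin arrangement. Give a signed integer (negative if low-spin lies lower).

215

Co sits in group 9; removing 2 electrons leaves Co²⁺ with 9 − 2 = 7 d electrons.
In the high-spin limit (t₂g⁵ eg²) the orbital term is -0.8Δo = -80 kJ/mol, with no excess pairing.
Low-spin: t₂g⁶ eg¹, orbital CFSE = -1.8Δo = -180 kJ/mol; plus 1 excess pair × P = +315 kJ/mol; total 135 kJ/mol.
Thus E(LS) − E(HS) = 215 kJ/mol.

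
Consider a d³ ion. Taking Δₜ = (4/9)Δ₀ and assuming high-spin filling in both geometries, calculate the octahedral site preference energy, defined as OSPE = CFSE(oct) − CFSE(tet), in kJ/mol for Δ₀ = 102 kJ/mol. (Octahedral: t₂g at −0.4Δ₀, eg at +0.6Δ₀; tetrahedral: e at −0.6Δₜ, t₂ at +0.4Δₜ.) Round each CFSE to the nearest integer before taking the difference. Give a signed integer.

-86

Octahedral high-spin t2g^3 e_g^0: CFSE = -1.2 × 102 = -122 kJ/mol.
Tetrahedral: e^2 t2^1, CFSE = 2(−0.6) + 1(+0.4) = -0.8Δₜ = -0.8 × (4/9) × 102 = -36 kJ/mol.
OSPE = -122 − (-36) = -86 kJ/mol.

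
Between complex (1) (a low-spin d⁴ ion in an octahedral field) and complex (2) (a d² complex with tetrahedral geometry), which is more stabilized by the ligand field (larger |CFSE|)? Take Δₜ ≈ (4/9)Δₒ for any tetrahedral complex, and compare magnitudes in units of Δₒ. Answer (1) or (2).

(1)

(1): t₂g⁴ eg⁰, CFSE = -1.6Δₒ.
(2): Tetrahedral fields are weak (Δₜ ≈ 4/9 Δₒ), so electrons fill high-spin; e² t₂⁰, CFSE = -1.2Δₜ ≈ -0.53Δₒ.
So (1) has the larger |CFSE|.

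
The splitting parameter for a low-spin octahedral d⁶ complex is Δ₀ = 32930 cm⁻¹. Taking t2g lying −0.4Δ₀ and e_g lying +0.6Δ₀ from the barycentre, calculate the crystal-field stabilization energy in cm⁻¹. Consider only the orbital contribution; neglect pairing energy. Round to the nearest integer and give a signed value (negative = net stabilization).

Configuration: t2g^6 e_g^0.
CFSE(orbital) = 6×(-0.4Δ₀) + 0×(0.6Δ₀) = -2.4Δ₀; with Δ₀ = 32930 cm⁻¹ that is -79032 cm⁻¹.

-79032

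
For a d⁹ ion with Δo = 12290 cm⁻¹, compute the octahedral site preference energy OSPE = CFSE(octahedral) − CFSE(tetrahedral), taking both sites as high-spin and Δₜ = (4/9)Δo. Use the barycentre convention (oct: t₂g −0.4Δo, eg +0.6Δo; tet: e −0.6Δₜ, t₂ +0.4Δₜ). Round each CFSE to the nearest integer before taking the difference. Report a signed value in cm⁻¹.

In an octahedral site d⁹ (HS) is t2g^6 e_g^3, giving CFSE(oct) = -0.6Δo = -7374 cm⁻¹.
In a tetrahedral site the filling is e^4 t2^5: CFSE(tet) = -0.4Δₜ = -0.4 × (4/9)(12290) = -2185 cm⁻¹.
Subtracting, OSPE = -7374 − (-2185) = -5189 cm⁻¹.

-5189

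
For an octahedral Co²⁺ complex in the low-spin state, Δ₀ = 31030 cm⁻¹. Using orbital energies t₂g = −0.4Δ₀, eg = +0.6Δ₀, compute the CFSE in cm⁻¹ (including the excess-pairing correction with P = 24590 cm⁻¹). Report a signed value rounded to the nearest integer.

Co²⁺: group 9, so d-count = 9 − 2 = 7.
Electron filling gives t₂g⁶ eg¹.
CFSE(orbital) = 6×(-0.4Δ₀) + 1×(0.6Δ₀) = -1.8Δ₀; with Δ₀ = 31030 cm⁻¹ that is -55854 cm⁻¹.
Pairing penalty: 3 pairs vs 2 in the high-spin reference → 1 extra × P = 24590 cm⁻¹.
Overall CFSE = -55854 + 24590 = -31264 cm⁻¹.

-31264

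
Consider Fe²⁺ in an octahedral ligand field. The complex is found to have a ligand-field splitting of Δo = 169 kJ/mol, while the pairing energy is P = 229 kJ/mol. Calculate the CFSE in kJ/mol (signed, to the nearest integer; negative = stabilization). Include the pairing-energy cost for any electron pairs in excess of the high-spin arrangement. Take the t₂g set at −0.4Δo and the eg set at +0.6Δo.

Fe sits in group 8; removing 2 electrons leaves Fe²⁺ with 8 − 2 = 6 d electrons.
Since Δo = 169 kJ/mol < P = 229 kJ/mol, the complex adopts the high-spin configuration.
Filling d⁶ accordingly: t₂g⁴ eg².
Orbital CFSE = -0.4Δo = -0.4 × 169 = -68 kJ/mol.
High-spin has no excess pairs, so no pairing correction applies.

-68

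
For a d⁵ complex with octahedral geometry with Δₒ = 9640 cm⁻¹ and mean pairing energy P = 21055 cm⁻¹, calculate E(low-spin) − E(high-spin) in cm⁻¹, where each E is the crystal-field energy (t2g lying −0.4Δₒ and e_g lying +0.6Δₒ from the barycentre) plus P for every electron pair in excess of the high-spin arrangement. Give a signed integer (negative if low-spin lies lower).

In the high-spin limit (t2g^3 e_g^2) the orbital term is 0.0Δₒ = 0 cm⁻¹, with no excess pairing.
Low-spin t2g^5 e_g^0 gives -2.0Δₒ = -19280 cm⁻¹, but forming 2 extra pairs costs 2P = 42110 cm⁻¹, so E(LS) = -19280 + 42110 = 22830 cm⁻¹.
Thus E(LS) − E(HS) = 22830 cm⁻¹.

22830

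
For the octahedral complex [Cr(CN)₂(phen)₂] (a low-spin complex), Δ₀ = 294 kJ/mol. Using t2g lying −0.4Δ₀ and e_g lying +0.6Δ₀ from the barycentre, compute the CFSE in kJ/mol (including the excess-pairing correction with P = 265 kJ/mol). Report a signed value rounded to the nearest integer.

Ligand charges: 2×(-1) from CN⁻ and 2×(+0) from phen sum to -2; with overall charge +0, Cr is +2.
Cr sits in group 6; removing 2 electrons leaves Cr²⁺ with 6 − 2 = 4 d electrons.
Configuration: t2g^4 e_g^0.
CFSE(orbital) = 4×(-0.4Δ₀) + 0×(0.6Δ₀) = -1.6Δ₀; with Δ₀ = 294 kJ/mol that is -470 kJ/mol.
Pairing penalty: 1 pair vs 0 in the high-spin reference → 1 extra × P = 265 kJ/mol.
Net CFSE = -470 + 265 = -205 kJ/mol.

-205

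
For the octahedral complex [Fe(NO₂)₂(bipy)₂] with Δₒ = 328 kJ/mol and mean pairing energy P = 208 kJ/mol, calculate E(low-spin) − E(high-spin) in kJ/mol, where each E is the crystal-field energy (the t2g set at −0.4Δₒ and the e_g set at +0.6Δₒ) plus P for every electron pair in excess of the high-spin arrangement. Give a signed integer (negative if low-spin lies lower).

Ligand charges: 2×(-1) from NO₂⁻ and 2×(+0) from bipy sum to -2; with overall charge +0, Fe is +2.
Group 8 minus oxidation state +2 gives a d⁶ configuration for Fe²⁺.
In the high-spin limit (t2g^4 e_g^2) the orbital term is -0.4Δₒ = -131 kJ/mol, with no excess pairing.
Low-spin t2g^6 e_g^0 gives -2.4Δₒ = -787 kJ/mol, but forming 2 extra pairs costs 2P = 416 kJ/mol, so E(LS) = -787 + 416 = -371 kJ/mol.
The difference is -371 − (-131) = -240 kJ/mol, so low-spin lies lower.

-240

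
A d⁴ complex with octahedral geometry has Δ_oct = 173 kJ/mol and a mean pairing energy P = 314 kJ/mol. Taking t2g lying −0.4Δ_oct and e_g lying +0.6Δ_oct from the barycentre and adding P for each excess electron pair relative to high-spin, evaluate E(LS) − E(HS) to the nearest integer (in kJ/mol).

141

In the high-spin limit (t2g^3 e_g^1) the orbital term is -0.6Δ_oct = -104 kJ/mol, with no excess pairing.
For low-spin the configuration is t2g^4 e_g^0: orbital energy -1.6 × 173 = -277 kJ/mol, and 1 additional pair relative to high-spin adds 314 kJ/mol, giving 37 kJ/mol.
Thus E(LS) − E(HS) = 141 kJ/mol.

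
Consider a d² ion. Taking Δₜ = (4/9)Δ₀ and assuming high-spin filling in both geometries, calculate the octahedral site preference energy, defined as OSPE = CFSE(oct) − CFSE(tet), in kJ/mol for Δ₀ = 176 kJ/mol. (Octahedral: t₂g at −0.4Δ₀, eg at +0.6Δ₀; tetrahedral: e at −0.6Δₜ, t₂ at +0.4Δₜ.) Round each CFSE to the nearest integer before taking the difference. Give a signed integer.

-47

In an octahedral site d² (HS) is t2g^2 e_g^0, giving CFSE(oct) = -0.8Δ₀ = -141 kJ/mol.
Tetrahedral e^2 t2^0 gives -1.2Δₜ = -1.2 × (4/9) × 176 = -94 kJ/mol.
Subtracting, OSPE = -141 − (-94) = -47 kJ/mol.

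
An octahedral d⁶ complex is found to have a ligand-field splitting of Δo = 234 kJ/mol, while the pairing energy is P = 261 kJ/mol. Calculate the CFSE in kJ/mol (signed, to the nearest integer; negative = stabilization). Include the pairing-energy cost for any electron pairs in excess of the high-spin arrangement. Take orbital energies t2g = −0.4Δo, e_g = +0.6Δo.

Δo < P, so pairing is avoided: the ground state is high-spin.
That gives t2g^4 e_g^2.
Orbital CFSE = -0.4Δo = -0.4 × 234 = -94 kJ/mol.
High-spin has no excess pairs, so no pairing correction applies.

-94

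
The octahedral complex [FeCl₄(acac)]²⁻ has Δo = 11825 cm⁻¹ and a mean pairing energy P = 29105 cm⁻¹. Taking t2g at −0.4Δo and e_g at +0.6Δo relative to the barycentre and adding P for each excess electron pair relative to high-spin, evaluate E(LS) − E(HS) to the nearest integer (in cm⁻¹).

34560

Ligand charges: 4×(-1) from Cl⁻ and 1×(-1) from acac⁻ sum to -5; with overall charge -2, Fe is +3.
Fe sits in group 8; removing 3 electrons leaves Fe³⁺ with 8 − 3 = 5 d electrons.
High-spin: t2g^3 e_g^2, CFSE = 0.0Δo = 0 cm⁻¹.
Low-spin t2g^5 e_g^0 gives -2.0Δo = -23650 cm⁻¹, but forming 2 extra pairs costs 2P = 58210 cm⁻¹, so E(LS) = -23650 + 58210 = 34560 cm⁻¹.
The difference is 34560 − (0) = 34560 cm⁻¹, so high-spin lies lower.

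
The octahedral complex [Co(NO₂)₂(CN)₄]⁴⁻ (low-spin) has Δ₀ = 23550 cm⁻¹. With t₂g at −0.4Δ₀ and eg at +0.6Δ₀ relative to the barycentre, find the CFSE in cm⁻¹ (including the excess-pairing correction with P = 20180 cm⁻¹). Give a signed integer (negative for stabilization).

-22210

Ligand charges: 2×(-1) from NO₂⁻ and 4×(-1) from CN⁻ sum to -6; with overall charge -4, Co is +2.
Co sits in group 9; removing 2 electrons leaves Co²⁺ with 9 − 2 = 7 d electrons.
Electron filling gives t₂g⁶ eg¹.
Orbital CFSE = 6(-0.4) + 1(0.6) = -1.8Δ₀ = -1.8 × 23550 = -42390 cm⁻¹.
Relative to high-spin t₂g⁵ eg² (2 paired), the low-spin configuration has 1 additional pair, contributing +1 × 20180 = +20180 cm⁻¹.
Net CFSE = -42390 + 20180 = -22210 cm⁻¹.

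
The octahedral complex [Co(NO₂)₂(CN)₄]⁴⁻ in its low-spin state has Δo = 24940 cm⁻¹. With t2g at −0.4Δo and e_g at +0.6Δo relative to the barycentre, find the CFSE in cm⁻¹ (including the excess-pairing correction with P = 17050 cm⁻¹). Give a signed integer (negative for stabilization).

-27842

Ligand charges: 2×(-1) from NO₂⁻ and 4×(-1) from CN⁻ sum to -6; with overall charge -4, Co is +2.
Co is in group 9, so Co²⁺ is d⁷ (9 − 2 = 7).
Electron filling gives t2g^6 e_g^1.
Orbital CFSE = 6(-0.4) + 1(0.6) = -1.8Δo = -1.8 × 24940 = -44892 cm⁻¹.
High-spin d⁷ would be t2g^5 e_g^2 with 2 pairs; low-spin has 3, so 1 excess pair costs +1P = +17050 cm⁻¹.
Combining: -44892 + 17050 = -27842 cm⁻¹.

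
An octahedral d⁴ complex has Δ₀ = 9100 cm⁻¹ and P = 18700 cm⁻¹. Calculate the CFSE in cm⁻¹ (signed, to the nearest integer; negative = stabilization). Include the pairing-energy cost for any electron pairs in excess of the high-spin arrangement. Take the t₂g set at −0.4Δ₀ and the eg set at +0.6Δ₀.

Here Δ₀ < P (9100 < 18700), so the high-spin state is favoured.
Configuration: t₂g³ eg¹.
Orbital CFSE = -0.6Δ₀ = -0.6 × 9100 = -5460 cm⁻¹.
High-spin has no excess pairs, so no pairing correction applies.

-5460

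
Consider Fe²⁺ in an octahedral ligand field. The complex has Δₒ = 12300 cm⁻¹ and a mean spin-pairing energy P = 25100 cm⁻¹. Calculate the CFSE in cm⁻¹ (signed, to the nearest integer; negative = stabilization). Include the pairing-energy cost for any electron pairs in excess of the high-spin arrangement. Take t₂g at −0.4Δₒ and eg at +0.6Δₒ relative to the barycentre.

Group 8 minus oxidation state +2 gives a d⁶ configuration for Fe²⁺.
Since Δₒ = 12300 cm⁻¹ < P = 25100 cm⁻¹, the complex adopts the high-spin configuration.
That gives t₂g⁴ eg².
Orbital CFSE = -0.4Δₒ = -0.4 × 12300 = -4920 cm⁻¹.
High-spin has no excess pairs, so no pairing correction applies.

-4920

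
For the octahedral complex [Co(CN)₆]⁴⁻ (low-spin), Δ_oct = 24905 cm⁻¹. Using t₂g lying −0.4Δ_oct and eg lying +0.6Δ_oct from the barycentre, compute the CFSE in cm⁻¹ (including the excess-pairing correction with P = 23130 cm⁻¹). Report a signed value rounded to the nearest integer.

Each CN⁻ contributes -1; 6 × (-1) = -6. With overall charge -4, Co is in the +2 oxidation state.
Group 9 minus oxidation state +2 gives a d⁷ configuration for Co²⁺.
Configuration: t₂g⁶ eg¹.
The orbital stabilization is -1.8Δ_oct = -1.8 × 24905 = -44829 cm⁻¹.
Relative to high-spin t₂g⁵ eg² (2 paired), the low-spin configuration has 1 additional pair, contributing +1 × 23130 = +23130 cm⁻¹.
Overall CFSE = -44829 + 23130 = -21699 cm⁻¹.

-21699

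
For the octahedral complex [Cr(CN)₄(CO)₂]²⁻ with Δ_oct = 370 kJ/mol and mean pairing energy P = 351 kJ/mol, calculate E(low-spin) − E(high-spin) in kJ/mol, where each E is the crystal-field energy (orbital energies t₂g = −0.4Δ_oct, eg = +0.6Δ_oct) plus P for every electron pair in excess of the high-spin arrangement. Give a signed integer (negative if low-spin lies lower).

Ligand charges: 4×(-1) from CN⁻ and 2×(+0) from CO sum to -4; with overall charge -2, Cr is +2.
Cr sits in group 6; removing 2 electrons leaves Cr²⁺ with 6 − 2 = 4 d electrons.
High-spin d⁴ fills as t₂g³ eg¹ with CFSE 3(−0.4) + 1(+0.6) = -0.6Δ_oct = -222 kJ/mol.
Low-spin t₂g⁴ eg⁰ gives -1.6Δ_oct = -592 kJ/mol, but forming 1 extra pair costs 1P = 351 kJ/mol, so E(LS) = -592 + 351 = -241 kJ/mol.
Thus E(LS) − E(HS) = -19 kJ/mol.

-19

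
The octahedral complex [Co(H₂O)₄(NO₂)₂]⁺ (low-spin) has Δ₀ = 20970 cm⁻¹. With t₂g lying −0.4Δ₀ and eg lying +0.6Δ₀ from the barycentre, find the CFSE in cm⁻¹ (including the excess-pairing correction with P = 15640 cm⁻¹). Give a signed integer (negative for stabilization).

Ligand charges: 4×(+0) from H₂O and 2×(-1) from NO₂⁻ sum to -2; with overall charge +1, Co is +3.
Co is in group 9, so Co³⁺ is d⁶ (9 − 3 = 6).
The d⁶ electrons fill as t₂g⁶ eg⁰.
Orbital CFSE = 6(-0.4) + 0(0.6) = -2.4Δ₀ = -2.4 × 20970 = -50328 cm⁻¹.
Pairing penalty: 3 pairs vs 1 in the high-spin reference → 2 extra × P = 31280 cm⁻¹.
Overall CFSE = -50328 + 31280 = -19048 cm⁻¹.

-19048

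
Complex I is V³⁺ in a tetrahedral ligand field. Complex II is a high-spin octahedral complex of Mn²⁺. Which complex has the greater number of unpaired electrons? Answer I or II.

II

I: Group 5 minus oxidation state +3 gives a d² configuration for V³⁺; Tetrahedral splitting is small, so the complex is high-spin; e² t₂⁰ → 2 unpaired.
II: Group 7 minus oxidation state +2 gives a d⁵ configuration for Mn²⁺; t₂g³ eg² → 5 unpaired.
So II has more unpaired electrons.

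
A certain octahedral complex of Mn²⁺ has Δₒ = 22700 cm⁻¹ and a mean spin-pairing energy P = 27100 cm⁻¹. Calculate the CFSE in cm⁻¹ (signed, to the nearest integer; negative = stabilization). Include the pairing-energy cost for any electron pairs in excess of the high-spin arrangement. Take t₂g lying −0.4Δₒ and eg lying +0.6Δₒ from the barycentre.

Mn is in group 7, so Mn²⁺ is d⁵ (7 − 2 = 5).
With Δₒ < P the complex is high-spin.
Configuration: t₂g³ eg².
Orbital CFSE = 0.0Δₒ = 0.0 × 22700 = 0 cm⁻¹.
High-spin has no excess pairs, so no pairing correction applies.

0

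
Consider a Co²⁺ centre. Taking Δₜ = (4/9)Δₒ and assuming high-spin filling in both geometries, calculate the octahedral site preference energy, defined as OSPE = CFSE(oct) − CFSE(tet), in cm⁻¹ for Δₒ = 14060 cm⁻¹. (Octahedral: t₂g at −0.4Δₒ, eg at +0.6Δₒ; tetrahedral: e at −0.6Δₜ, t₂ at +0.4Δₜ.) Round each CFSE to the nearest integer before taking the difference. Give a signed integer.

-3749

Group 9 minus oxidation state +2 gives a d⁷ configuration for Co²⁺.
Octahedral high-spin t₂g⁵ eg²: CFSE = -0.8 × 14060 = -11248 cm⁻¹.
In a tetrahedral site the filling is e⁴ t₂³: CFSE(tet) = -1.2Δₜ = -1.2 × (4/9)(14060) = -7499 cm⁻¹.
OSPE = -11248 − (-7499) = -3749 cm⁻¹.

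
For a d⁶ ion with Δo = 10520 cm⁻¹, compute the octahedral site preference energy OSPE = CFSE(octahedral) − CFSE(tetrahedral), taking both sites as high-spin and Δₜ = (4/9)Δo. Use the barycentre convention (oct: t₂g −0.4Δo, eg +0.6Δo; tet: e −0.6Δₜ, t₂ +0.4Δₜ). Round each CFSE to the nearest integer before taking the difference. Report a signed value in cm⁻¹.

-1403

Octahedral high-spin t₂g⁴ eg²: CFSE = -0.4 × 10520 = -4208 cm⁻¹.
Tetrahedral: e³ t₂³, CFSE = 3(−0.6) + 3(+0.4) = -0.6Δₜ = -0.6 × (4/9) × 10520 = -2805 cm⁻¹.
Subtracting, OSPE = -4208 − (-2805) = -1403 cm⁻¹.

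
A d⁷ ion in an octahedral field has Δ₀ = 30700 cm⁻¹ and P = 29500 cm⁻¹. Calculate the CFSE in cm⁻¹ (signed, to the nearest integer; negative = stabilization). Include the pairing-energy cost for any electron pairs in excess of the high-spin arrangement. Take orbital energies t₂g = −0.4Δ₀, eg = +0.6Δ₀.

Here Δ₀ > P (30700 > 29500), so the low-spin state is favoured.
That gives t₂g⁶ eg¹.
Orbital CFSE = -1.8Δ₀ = -1.8 × 30700 = -55260 cm⁻¹.
Excess pairs vs high-spin: 3 − 2 = 1; pairing cost = +29500 cm⁻¹.
Net CFSE = -55260 + 29500 = -25760 cm⁻¹.

-25760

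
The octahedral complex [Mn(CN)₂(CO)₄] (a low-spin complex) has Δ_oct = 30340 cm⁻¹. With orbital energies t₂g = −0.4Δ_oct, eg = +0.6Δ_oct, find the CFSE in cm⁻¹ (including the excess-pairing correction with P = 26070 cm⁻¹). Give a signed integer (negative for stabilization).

-8540

Ligand charges: 2×(-1) from CN⁻ and 4×(+0) from CO sum to -2; with overall charge +0, Mn is +2.
Mn sits in group 7; removing 2 electrons leaves Mn²⁺ with 7 − 2 = 5 d electrons.
Electron filling gives t₂g⁵ eg⁰.
CFSE(orbital) = 5×(-0.4Δ_oct) + 0×(0.6Δ_oct) = -2.0Δ_oct; with Δ_oct = 30340 cm⁻¹ that is -60680 cm⁻¹.
Pairing penalty: 2 pairs vs 0 in the high-spin reference → 2 extra × P = 52140 cm⁻¹.
Overall CFSE = -60680 + 52140 = -8540 cm⁻¹.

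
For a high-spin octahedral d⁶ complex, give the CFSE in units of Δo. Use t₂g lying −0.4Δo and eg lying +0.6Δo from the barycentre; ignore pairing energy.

Configuration: t₂g⁴ eg².
CFSE = 4(-0.4Δo) + 2(0.6Δo) = -1.6Δo + 1.2Δo = -0.4Δo.

-0.4 Δo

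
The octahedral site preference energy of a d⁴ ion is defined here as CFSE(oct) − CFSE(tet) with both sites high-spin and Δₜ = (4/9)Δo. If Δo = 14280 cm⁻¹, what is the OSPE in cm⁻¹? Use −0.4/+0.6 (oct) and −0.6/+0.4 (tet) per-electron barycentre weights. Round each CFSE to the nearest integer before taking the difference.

-6029

Octahedral high-spin t₂g³ eg¹: CFSE = -0.6 × 14280 = -8568 cm⁻¹.
Tetrahedral: e² t₂², CFSE = 2(−0.6) + 2(+0.4) = -0.4Δₜ = -0.4 × (4/9) × 14280 = -2539 cm⁻¹.
OSPE = -8568 − (-2539) = -6029 cm⁻¹.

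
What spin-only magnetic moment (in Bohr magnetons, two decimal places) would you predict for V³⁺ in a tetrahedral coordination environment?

2.83 Bohr magnetons

V³⁺: group 5, so d-count = 5 − 3 = 2.
Tetrahedral fields are weak (Δₜ ≈ 4/9 Δₒ), so electrons fill high-spin.
Configuration: e^2 t2^0 → 2 unpaired electrons.
μ(spin-only) = √[2(2+2)] = √8 ≈ 2.83 Bohr magnetons.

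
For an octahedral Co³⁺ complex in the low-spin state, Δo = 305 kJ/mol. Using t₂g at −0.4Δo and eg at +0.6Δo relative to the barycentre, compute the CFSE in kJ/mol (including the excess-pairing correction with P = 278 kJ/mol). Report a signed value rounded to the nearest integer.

Co sits in group 9; removing 3 electrons leaves Co³⁺ with 9 − 3 = 6 d electrons.
The d⁶ electrons fill as t₂g⁶ eg⁰.
Orbital CFSE = 6(-0.4) + 0(0.6) = -2.4Δo = -2.4 × 305 = -732 kJ/mol.
Relative to high-spin t₂g⁴ eg² (1 paired), the low-spin configuration has 2 additional pairs, contributing +2 × 278 = +556 kJ/mol.
Overall CFSE = -732 + 556 = -176 kJ/mol.

-176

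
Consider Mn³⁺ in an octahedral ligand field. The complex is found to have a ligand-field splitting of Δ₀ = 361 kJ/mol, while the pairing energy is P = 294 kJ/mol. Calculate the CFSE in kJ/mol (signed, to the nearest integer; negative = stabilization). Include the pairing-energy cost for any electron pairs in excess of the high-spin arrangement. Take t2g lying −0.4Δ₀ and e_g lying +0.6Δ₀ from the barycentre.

-284

Mn is in group 7, so Mn³⁺ is d⁴ (7 − 3 = 4).
Here Δ₀ > P (361 > 294), so the low-spin state is favoured.
Configuration: t2g^4 e_g^0.
Orbital CFSE = -1.6Δ₀ = -1.6 × 361 = -578 kJ/mol.
Excess pairs vs high-spin: 1 − 0 = 1; pairing cost = +294 kJ/mol.
Net CFSE = -578 + 294 = -284 kJ/mol.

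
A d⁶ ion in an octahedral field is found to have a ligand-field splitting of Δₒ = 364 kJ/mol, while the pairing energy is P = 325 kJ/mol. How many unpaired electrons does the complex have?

0

Δₒ > P, so pairing is preferred: the ground state is low-spin.
Configuration: t2g^6 e_g^0.
Unpaired electrons: 0.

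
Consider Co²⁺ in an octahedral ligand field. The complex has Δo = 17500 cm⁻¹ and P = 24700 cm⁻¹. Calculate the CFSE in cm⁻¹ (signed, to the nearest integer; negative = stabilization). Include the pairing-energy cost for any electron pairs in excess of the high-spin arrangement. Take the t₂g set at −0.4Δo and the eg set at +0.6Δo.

Co is in group 9, so Co²⁺ is d⁷ (9 − 2 = 7).
Since Δo = 17500 cm⁻¹ < P = 24700 cm⁻¹, the complex adopts the high-spin configuration.
That gives t₂g⁵ eg².
Orbital CFSE = -0.8Δo = -0.8 × 17500 = -14000 cm⁻¹.
High-spin has no excess pairs, so no pairing correction applies.

-14000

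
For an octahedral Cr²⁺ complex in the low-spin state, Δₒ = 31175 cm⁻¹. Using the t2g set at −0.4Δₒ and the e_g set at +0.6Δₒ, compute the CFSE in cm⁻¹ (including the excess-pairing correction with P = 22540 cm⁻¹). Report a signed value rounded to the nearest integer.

-27340

Cr²⁺: group 6, so d-count = 6 − 2 = 4.
The d⁴ electrons fill as t2g^4 e_g^0.
CFSE(orbital) = 4×(-0.4Δₒ) + 0×(0.6Δₒ) = -1.6Δₒ; with Δₒ = 31175 cm⁻¹ that is -49880 cm⁻¹.
Pairing penalty: 1 pair vs 0 in the high-spin reference → 1 extra × P = 22540 cm⁻¹.
Overall CFSE = -49880 + 22540 = -27340 cm⁻¹.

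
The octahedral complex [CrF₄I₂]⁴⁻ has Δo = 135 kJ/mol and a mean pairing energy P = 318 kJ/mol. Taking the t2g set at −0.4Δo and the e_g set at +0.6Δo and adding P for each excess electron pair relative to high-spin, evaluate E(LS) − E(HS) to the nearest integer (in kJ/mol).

183

Ligand charges: 4×(-1) from F⁻ and 2×(-1) from I⁻ sum to -6; with overall charge -4, Cr is +2.
Group 6 minus oxidation state +2 gives a d⁴ configuration for Cr²⁺.
High-spin: t2g^3 e_g^1, CFSE = -0.6Δo = -81 kJ/mol.
Low-spin t2g^4 e_g^0 gives -1.6Δo = -216 kJ/mol, but forming 1 extra pair costs 1P = 318 kJ/mol, so E(LS) = -216 + 318 = 102 kJ/mol.
E(LS) − E(HS) = 102 − (-81) = 183 kJ/mol.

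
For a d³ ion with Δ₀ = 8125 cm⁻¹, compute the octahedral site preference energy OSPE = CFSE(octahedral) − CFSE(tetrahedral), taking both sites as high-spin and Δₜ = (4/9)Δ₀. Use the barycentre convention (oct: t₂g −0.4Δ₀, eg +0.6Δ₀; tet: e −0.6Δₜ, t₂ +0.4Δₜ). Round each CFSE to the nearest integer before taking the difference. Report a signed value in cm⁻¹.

Octahedral high-spin t₂g³ eg⁰: CFSE = -1.2 × 8125 = -9750 cm⁻¹.
Tetrahedral: e² t₂¹, CFSE = 2(−0.6) + 1(+0.4) = -0.8Δₜ = -0.8 × (4/9) × 8125 = -2889 cm⁻¹.
Subtracting, OSPE = -9750 − (-2889) = -6861 cm⁻¹.

-6861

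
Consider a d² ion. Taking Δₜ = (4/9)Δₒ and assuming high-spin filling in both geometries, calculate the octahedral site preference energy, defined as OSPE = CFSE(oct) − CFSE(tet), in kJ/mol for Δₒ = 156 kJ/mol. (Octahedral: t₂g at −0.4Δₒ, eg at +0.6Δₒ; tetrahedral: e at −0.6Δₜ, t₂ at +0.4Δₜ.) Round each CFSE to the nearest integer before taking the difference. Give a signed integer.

In an octahedral site d² (HS) is t₂g² eg⁰, giving CFSE(oct) = -0.8Δₒ = -125 kJ/mol.
Tetrahedral: e² t₂⁰, CFSE = 2(−0.6) + 0(+0.4) = -1.2Δₜ = -1.2 × (4/9) × 156 = -83 kJ/mol.
Subtracting, OSPE = -125 − (-83) = -42 kJ/mol.

-42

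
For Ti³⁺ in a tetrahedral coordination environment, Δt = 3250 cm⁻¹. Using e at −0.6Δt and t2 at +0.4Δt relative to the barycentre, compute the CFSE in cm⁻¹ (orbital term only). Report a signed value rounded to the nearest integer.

-1950

Ti is in group 4, so Ti³⁺ is d¹ (4 − 3 = 1).
Tetrahedral splitting is small, so the complex is high-spin.
Configuration: e^1 t2^0.
The orbital stabilization is -0.6Δt = -0.6 × 3250 = -1950 cm⁻¹.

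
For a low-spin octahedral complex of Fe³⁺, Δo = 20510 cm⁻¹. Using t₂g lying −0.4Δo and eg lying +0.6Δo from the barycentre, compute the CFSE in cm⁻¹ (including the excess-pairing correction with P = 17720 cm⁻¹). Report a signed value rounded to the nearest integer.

-5580

Fe is in group 8, so Fe³⁺ is d⁵ (8 − 3 = 5).
The d⁵ electrons fill as t₂g⁵ eg⁰.
CFSE(orbital) = 5×(-0.4Δo) + 0×(0.6Δo) = -2.0Δo; with Δo = 20510 cm⁻¹ that is -41020 cm⁻¹.
Relative to high-spin t₂g³ eg² (0 paired), the low-spin configuration has 2 additional pairs, contributing +2 × 17720 = +35440 cm⁻¹.
Overall CFSE = -41020 + 35440 = -5580 cm⁻¹.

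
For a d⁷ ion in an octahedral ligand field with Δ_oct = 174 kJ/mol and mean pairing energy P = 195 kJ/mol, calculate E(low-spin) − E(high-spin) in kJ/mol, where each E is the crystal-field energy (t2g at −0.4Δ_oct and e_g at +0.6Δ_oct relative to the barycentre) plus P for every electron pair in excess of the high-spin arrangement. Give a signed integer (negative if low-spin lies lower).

21

In the high-spin limit (t2g^5 e_g^2) the orbital term is -0.8Δ_oct = -139 kJ/mol, with no excess pairing.
Low-spin: t2g^6 e_g^1, orbital CFSE = -1.8Δ_oct = -313 kJ/mol; plus 1 excess pair × P = +195 kJ/mol; total -118 kJ/mol.
E(LS) − E(HS) = -118 − (-139) = 21 kJ/mol.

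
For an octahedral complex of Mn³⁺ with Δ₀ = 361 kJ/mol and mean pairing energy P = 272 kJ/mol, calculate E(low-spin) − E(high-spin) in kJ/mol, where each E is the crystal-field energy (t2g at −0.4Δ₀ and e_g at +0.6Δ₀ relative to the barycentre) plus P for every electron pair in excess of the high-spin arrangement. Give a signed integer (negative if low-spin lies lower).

Mn is in group 7, so Mn³⁺ is d⁴ (7 − 3 = 4).
In the high-spin limit (t2g^3 e_g^1) the orbital term is -0.6Δ₀ = -217 kJ/mol, with no excess pairing.
Low-spin: t2g^4 e_g^0, orbital CFSE = -1.6Δ₀ = -578 kJ/mol; plus 1 excess pair × P = +272 kJ/mol; total -306 kJ/mol.
Thus E(LS) − E(HS) = -89 kJ/mol.

-89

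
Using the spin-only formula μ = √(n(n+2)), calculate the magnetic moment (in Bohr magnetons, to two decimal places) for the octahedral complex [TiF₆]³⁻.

Each F⁻ contributes -1; 6 × (-1) = -6. With overall charge -3, Ti is in the +3 oxidation state.
Ti³⁺: group 4, so d-count = 4 − 3 = 1.
Configuration: t₂g¹ eg⁰ → 1 unpaired electron.
μ(spin-only) = √[1(1+2)] = √3 ≈ 1.73 Bohr magnetons.

1.73 Bohr magnetons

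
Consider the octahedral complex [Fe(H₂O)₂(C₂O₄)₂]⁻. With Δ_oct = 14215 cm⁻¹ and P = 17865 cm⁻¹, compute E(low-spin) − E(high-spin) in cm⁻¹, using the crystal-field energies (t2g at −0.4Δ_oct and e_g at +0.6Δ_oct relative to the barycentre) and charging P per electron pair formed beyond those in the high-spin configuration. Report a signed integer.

Ligand charges: 2×(+0) from H₂O and 2×(-2) from C₂O₄²⁻ sum to -4; with overall charge -1, Fe is +3.
Fe sits in group 8; removing 3 electrons leaves Fe³⁺ with 8 − 3 = 5 d electrons.
High-spin d⁵ fills as t2g^3 e_g^2 with CFSE 3(−0.4) + 2(+0.6) = 0.0Δ_oct = 0 cm⁻¹.
Low-spin: t2g^5 e_g^0, orbital CFSE = -2.0Δ_oct = -28430 cm⁻¹; plus 2 excess pairs × P = +35730 cm⁻¹; total 7300 cm⁻¹.
Thus E(LS) − E(HS) = 7300 cm⁻¹.

7300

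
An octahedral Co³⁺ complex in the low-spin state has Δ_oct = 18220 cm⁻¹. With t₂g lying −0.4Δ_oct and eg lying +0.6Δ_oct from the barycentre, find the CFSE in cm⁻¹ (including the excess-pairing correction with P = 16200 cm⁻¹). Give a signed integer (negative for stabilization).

-11328

Group 9 minus oxidation state +3 gives a d⁶ configuration for Co³⁺.
Electron filling gives t₂g⁶ eg⁰.
The orbital stabilization is -2.4Δ_oct = -2.4 × 18220 = -43728 cm⁻¹.
Relative to high-spin t₂g⁴ eg² (1 paired), the low-spin configuration has 2 additional pairs, contributing +2 × 16200 = +32400 cm⁻¹.
Overall CFSE = -43728 + 32400 = -11328 cm⁻¹.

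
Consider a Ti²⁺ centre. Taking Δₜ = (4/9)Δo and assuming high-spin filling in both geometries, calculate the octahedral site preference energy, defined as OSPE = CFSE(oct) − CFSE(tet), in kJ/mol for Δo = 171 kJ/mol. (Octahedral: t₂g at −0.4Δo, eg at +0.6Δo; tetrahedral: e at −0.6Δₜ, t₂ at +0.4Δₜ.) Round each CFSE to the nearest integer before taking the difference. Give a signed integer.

Group 4 minus oxidation state +2 gives a d² configuration for Ti²⁺.
Octahedral (high-spin): t2g^2 e_g^0, CFSE = 2(−0.4) + 0(+0.6) = -0.8Δo = -0.8 × 171 = -137 kJ/mol.
Tetrahedral e^2 t2^0 gives -1.2Δₜ = -1.2 × (4/9) × 171 = -91 kJ/mol.
Subtracting, OSPE = -137 − (-91) = -46 kJ/mol.

-46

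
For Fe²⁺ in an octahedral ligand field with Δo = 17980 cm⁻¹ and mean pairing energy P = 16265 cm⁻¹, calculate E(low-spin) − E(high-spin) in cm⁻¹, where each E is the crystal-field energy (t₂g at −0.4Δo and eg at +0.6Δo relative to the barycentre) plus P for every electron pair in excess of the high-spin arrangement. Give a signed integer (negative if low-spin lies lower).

-3430

Group 8 minus oxidation state +2 gives a d⁶ configuration for Fe²⁺.
High-spin d⁶ fills as t₂g⁴ eg² with CFSE 4(−0.4) + 2(+0.6) = -0.4Δo = -7192 cm⁻¹.
Low-spin: t₂g⁶ eg⁰, orbital CFSE = -2.4Δo = -43152 cm⁻¹; plus 2 excess pairs × P = +32530 cm⁻¹; total -10622 cm⁻¹.
Thus E(LS) − E(HS) = -3430 cm⁻¹.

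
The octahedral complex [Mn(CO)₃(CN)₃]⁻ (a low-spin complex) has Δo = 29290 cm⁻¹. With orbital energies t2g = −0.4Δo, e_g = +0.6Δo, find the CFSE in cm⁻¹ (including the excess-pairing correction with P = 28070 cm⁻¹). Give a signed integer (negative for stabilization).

Ligand charges: 3×(+0) from CO and 3×(-1) from CN⁻ sum to -3; with overall charge -1, Mn is +2.
Group 7 minus oxidation state +2 gives a d⁵ configuration for Mn²⁺.
Electron filling gives t2g^5 e_g^0.
CFSE(orbital) = 5×(-0.4Δo) + 0×(0.6Δo) = -2.0Δo; with Δo = 29290 cm⁻¹ that is -58580 cm⁻¹.
Relative to high-spin t2g^3 e_g^2 (0 paired), the low-spin configuration has 2 additional pairs, contributing +2 × 28070 = +56140 cm⁻¹.
Combining: -58580 + 56140 = -2440 cm⁻¹.

-2440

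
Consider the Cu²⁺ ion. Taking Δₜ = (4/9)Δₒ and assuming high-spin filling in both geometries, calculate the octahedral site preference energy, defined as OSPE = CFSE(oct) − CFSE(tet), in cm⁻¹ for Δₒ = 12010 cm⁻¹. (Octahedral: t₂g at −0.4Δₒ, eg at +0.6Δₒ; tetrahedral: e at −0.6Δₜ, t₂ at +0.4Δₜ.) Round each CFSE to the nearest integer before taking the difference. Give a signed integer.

Group 11 minus oxidation state +2 gives a d⁹ configuration for Cu²⁺.
In an octahedral site d⁹ (HS) is t₂g⁶ eg³, giving CFSE(oct) = -0.6Δₒ = -7206 cm⁻¹.
In a tetrahedral site the filling is e⁴ t₂⁵: CFSE(tet) = -0.4Δₜ = -0.4 × (4/9)(12010) = -2135 cm⁻¹.
OSPE = -7206 − (-2135) = -5071 cm⁻¹.

-5071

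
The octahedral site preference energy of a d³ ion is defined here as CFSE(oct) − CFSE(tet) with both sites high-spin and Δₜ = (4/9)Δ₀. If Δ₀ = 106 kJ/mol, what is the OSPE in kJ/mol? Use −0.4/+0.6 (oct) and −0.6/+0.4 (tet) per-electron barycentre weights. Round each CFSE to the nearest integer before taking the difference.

Octahedral high-spin t₂g³ eg⁰: CFSE = -1.2 × 106 = -127 kJ/mol.
Tetrahedral e² t₂¹ gives -0.8Δₜ = -0.8 × (4/9) × 106 = -38 kJ/mol.
Subtracting, OSPE = -127 − (-38) = -89 kJ/mol.

-89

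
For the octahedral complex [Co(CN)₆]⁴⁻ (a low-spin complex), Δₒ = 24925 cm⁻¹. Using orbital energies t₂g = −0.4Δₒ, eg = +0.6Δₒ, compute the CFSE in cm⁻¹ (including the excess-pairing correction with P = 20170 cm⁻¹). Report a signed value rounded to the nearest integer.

Each CN⁻ contributes -1; 6 × (-1) = -6. With overall charge -4, Co is in the +2 oxidation state.
Co is in group 9, so Co²⁺ is d⁷ (9 − 2 = 7).
Electron filling gives t₂g⁶ eg¹.
CFSE(orbital) = 6×(-0.4Δₒ) + 1×(0.6Δₒ) = -1.8Δₒ; with Δₒ = 24925 cm⁻¹ that is -44865 cm⁻¹.
High-spin d⁷ would be t₂g⁵ eg² with 2 pairs; low-spin has 3, so 1 excess pair costs +1P = +20170 cm⁻¹.
Combining: -44865 + 20170 = -24695 cm⁻¹.

-24695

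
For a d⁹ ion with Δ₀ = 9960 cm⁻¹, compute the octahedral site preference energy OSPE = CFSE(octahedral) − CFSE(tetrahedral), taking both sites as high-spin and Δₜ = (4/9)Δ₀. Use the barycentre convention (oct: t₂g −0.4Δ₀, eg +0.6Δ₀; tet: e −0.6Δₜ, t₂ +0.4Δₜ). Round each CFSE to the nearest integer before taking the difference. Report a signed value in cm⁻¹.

In an octahedral site d⁹ (HS) is t2g^6 e_g^3, giving CFSE(oct) = -0.6Δ₀ = -5976 cm⁻¹.
In a tetrahedral site the filling is e^4 t2^5: CFSE(tet) = -0.4Δₜ = -0.4 × (4/9)(9960) = -1771 cm⁻¹.
OSPE = CFSE(oct) − CFSE(tet) = -5976 − (-1771) = -4205 cm⁻¹.

-4205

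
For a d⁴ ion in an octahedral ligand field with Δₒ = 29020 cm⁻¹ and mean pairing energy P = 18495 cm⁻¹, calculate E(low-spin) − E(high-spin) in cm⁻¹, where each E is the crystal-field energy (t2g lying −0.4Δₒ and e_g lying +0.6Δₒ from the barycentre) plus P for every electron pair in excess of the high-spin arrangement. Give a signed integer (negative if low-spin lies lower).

High-spin d⁴ fills as t2g^3 e_g^1 with CFSE 3(−0.4) + 1(+0.6) = -0.6Δₒ = -17412 cm⁻¹.
Low-spin t2g^4 e_g^0 gives -1.6Δₒ = -46432 cm⁻¹, but forming 1 extra pair costs 1P = 18495 cm⁻¹, so E(LS) = -46432 + 18495 = -27937 cm⁻¹.
E(LS) − E(HS) = -27937 − (-17412) = -10525 cm⁻¹.

-10525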